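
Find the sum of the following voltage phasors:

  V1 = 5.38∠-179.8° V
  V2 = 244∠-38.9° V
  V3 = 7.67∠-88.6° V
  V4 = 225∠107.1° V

Step 1 — Convert each phasor to rectangular form:
  V1 = 5.38·(cos(-179.8°) + j·sin(-179.8°)) = -5.38 - j0.01878 V
  V2 = 244·(cos(-38.9°) + j·sin(-38.9°)) = 189.9 - j153.2 V
  V3 = 7.67·(cos(-88.6°) + j·sin(-88.6°)) = 0.1874 - j7.668 V
  V4 = 225·(cos(107.1°) + j·sin(107.1°)) = -66.16 + j215.1 V
Step 2 — Sum components: V_total = 118.5 + j54.14 V.
Step 3 — Convert to polar: |V_total| = 130.3 V, ∠V_total = 24.5°.

V_total = 130.3∠24.5° V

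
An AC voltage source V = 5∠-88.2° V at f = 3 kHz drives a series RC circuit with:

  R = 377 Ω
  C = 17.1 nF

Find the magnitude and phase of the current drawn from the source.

Step 1 — Angular frequency: ω = 2π·f = 2π·3000 = 1.885e+04 rad/s.
Step 2 — Component impedances:
  R: Z = R = 377 Ω
  C: Z = 1/(jωC) = -j/(ω·C) = 0 - j3102 Ω
Step 3 — Series combination: Z_total = R + C = 377 - j3102 Ω = 3125∠-83.1° Ω.
Step 4 — Source phasor: V = 5∠-88.2° V = 0.1571 - j4.998 V.
Step 5 — Ohm's law: I = V / Z_total = (0.1571 - j4.998) / (377 - j3102) = 0.001593 - j0.000143 A.
Step 6 — Convert to polar: |I| = 0.0016 A, ∠I = -5.1°.

I = 0.0016∠-5.1° A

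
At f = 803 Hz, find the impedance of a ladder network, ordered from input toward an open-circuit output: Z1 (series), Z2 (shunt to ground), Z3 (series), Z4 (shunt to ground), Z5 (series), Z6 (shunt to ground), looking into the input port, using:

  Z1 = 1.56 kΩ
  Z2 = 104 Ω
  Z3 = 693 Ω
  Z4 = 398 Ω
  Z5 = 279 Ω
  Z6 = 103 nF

Step 1 — Angular frequency: ω = 2π·f = 2π·803 = 5045 rad/s.
Step 2 — Component impedances:
  Z1: Z = R = 1560 Ω
  Z2: Z = R = 104 Ω
  Z3: Z = R = 693 Ω
  Z4: Z = R = 398 Ω
  Z5: Z = R = 279 Ω
  Z6: Z = 1/(jωC) = -j/(ω·C) = 0 - j1924 Ω
Step 3 — Ladder network (open output): work backward from the far end, alternating series and parallel combinations. Z_in = 1655 - j0.5773 Ω = 1655∠-0.0° Ω.

Z = 1655 - j0.5773 Ω = 1655∠-0.0° Ω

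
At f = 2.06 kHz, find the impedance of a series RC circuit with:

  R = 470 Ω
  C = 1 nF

Step 1 — Angular frequency: ω = 2π·f = 2π·2060 = 1.294e+04 rad/s.
Step 2 — Component impedances:
  R: Z = R = 470 Ω
  C: Z = 1/(jωC) = -j/(ω·C) = 0 - j7.726e+04 Ω
Step 3 — Series combination: Z_total = R + C = 470 - j7.726e+04 Ω = 7.726e+04∠-89.7° Ω.

Z = 470 - j7.726e+04 Ω = 7.726e+04∠-89.7° Ω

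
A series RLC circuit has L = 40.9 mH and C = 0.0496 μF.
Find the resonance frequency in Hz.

Step 1 — Resonance condition Im(Z)=0 gives ω₀ = 1/√(LC).
Step 2 — ω₀ = 1/√(0.0409·4.96e-08) = 2.22e+04 rad/s.
Step 3 — f₀ = ω₀/(2π) = 3534 Hz.

f₀ = 3534 Hz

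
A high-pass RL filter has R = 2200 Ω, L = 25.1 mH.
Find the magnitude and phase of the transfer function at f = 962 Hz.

Step 1 — Angular frequency: ω = 2π·962 = 6044 rad/s.
Step 2 — Transfer function: H(jω) = jωL/(R + jωL).
Step 3 — Numerator jωL = j·151.7; denominator R + jωL = 2200 + j151.7.
Step 4 — H = 0.004733 + j0.06863.
Step 5 — Magnitude: |H| = 0.0688 (-23.2 dB); phase: φ = 86.1°.

|H| = 0.0688 (-23.2 dB), φ = 86.1°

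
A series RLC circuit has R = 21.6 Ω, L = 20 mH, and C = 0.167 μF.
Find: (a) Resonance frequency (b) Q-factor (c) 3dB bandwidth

Step 1 — Resonance condition Im(Z)=0 gives ω₀ = 1/√(LC).
Step 2 — ω₀ = 1/√(0.02·1.67e-07) = 1.73e+04 rad/s.
Step 3 — f₀ = ω₀/(2π) = 2754 Hz.
Step 4 — Series Q: Q = ω₀L/R = 1.73e+04·0.02/21.6 = 16.02.
Step 5 — 3dB bandwidth: Δω = ω₀/Q = 1080 rad/s; BW = Δω/(2π) = 171.9 Hz.

(a) f₀ = 2754 Hz  (b) Q = 16.02  (c) BW = 171.9 Hz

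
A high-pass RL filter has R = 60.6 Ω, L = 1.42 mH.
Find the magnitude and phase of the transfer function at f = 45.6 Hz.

Step 1 — Angular frequency: ω = 2π·45.6 = 286.5 rad/s.
Step 2 — Transfer function: H(jω) = jωL/(R + jωL).
Step 3 — Numerator jωL = j·0.4068; denominator R + jωL = 60.6 + j0.4068.
Step 4 — H = 4.507e-05 + j0.006713.
Step 5 — Magnitude: |H| = 0.006714 (-43.5 dB); phase: φ = 89.6°.

|H| = 0.006714 (-43.5 dB), φ = 89.6°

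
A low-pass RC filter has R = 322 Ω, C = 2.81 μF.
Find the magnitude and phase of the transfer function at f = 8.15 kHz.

Step 1 — Angular frequency: ω = 2π·8150 = 5.121e+04 rad/s.
Step 2 — Transfer function: H(jω) = 1/(1 + jωRC).
Step 3 — Denominator: 1 + jωRC = 1 + j·5.121e+04·322·2.81e-06 = 1 + j46.33.
Step 4 — H = 0.0004656 - j0.02157.
Step 5 — Magnitude: |H| = 0.02158 (-33.3 dB); phase: φ = -88.8°.

|H| = 0.02158 (-33.3 dB), φ = -88.8°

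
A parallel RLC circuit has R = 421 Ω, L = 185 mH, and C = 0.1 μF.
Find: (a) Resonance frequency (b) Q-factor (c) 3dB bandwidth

Step 1 — Resonance: ω₀ = 1/√(LC) = 1/√(0.185·1e-07) = 7352 rad/s.
Step 2 — f₀ = ω₀/(2π) = 1170 Hz.
Step 3 — Parallel Q: Q = R/(ω₀L) = 421/(7352·0.185) = 0.3095.
Step 4 — Bandwidth: Δω = ω₀/Q = 2.375e+04 rad/s; BW = Δω/(2π) = 3780 Hz.

(a) f₀ = 1170 Hz  (b) Q = 0.3095  (c) BW = 3780 Hz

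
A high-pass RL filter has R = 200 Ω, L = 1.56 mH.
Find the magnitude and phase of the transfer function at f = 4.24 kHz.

Step 1 — Angular frequency: ω = 2π·4240 = 2.664e+04 rad/s.
Step 2 — Transfer function: H(jω) = jωL/(R + jωL).
Step 3 — Numerator jωL = j·41.56; denominator R + jωL = 200 + j41.56.
Step 4 — H = 0.04139 + j0.1992.
Step 5 — Magnitude: |H| = 0.2035 (-13.8 dB); phase: φ = 78.3°.

|H| = 0.2035 (-13.8 dB), φ = 78.3°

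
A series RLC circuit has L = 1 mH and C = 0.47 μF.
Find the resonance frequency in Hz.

Step 1 — Resonance condition Im(Z)=0 gives ω₀ = 1/√(LC).
Step 2 — ω₀ = 1/√(0.001·4.7e-07) = 4.613e+04 rad/s.
Step 3 — f₀ = ω₀/(2π) = 7341 Hz.

f₀ = 7341 Hz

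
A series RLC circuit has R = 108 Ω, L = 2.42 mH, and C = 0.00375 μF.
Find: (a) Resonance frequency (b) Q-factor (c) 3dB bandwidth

Step 1 — Resonance: ω₀ = 1/√(LC) = 1/√(0.00242·3.75e-09) = 3.32e+05 rad/s.
Step 2 — f₀ = ω₀/(2π) = 5.283e+04 Hz.
Step 3 — Series Q: Q = ω₀L/R = 3.32e+05·0.00242/108 = 7.438.
Step 4 — Bandwidth: Δω = ω₀/Q = 4.463e+04 rad/s; BW = Δω/(2π) = 7103 Hz.

(a) f₀ = 5.283e+04 Hz  (b) Q = 7.438  (c) BW = 7103 Hz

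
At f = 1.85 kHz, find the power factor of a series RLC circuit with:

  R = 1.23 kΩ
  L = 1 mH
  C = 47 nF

Step 1 — Angular frequency: ω = 2π·f = 2π·1850 = 1.162e+04 rad/s.
Step 2 — Component impedances:
  R: Z = R = 1230 Ω
  L: Z = jωL = j·1.162e+04·0.001 = 0 + j11.62 Ω
  C: Z = 1/(jωC) = -j/(ω·C) = 0 - j1830 Ω
Step 3 — Series combination: Z_total = R + L + C = 1230 - j1819 Ω = 2196∠-55.9° Ω.
Step 4 — Power factor: PF = cos(φ) = Re(Z)/|Z| = 1230/2195.7 = 0.5602.
Step 5 — Type: Im(Z) = -1819 ⇒ leading (phase φ = -55.9°).

PF = 0.5602 (leading, φ = -55.9°)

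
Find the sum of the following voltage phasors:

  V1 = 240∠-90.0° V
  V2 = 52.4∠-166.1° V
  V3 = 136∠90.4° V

Step 1 — Convert each phasor to rectangular form:
  V1 = 240·(cos(-90.0°) + j·sin(-90.0°)) = 0 - j240 V
  V2 = 52.4·(cos(-166.1°) + j·sin(-166.1°)) = -50.87 - j12.59 V
  V3 = 136·(cos(90.4°) + j·sin(90.4°)) = -0.9495 + j136 V
Step 2 — Sum components: V_total = -51.81 - j116.6 V.
Step 3 — Convert to polar: |V_total| = 127.6 V, ∠V_total = -114.0°.

V_total = 127.6∠-114.0° V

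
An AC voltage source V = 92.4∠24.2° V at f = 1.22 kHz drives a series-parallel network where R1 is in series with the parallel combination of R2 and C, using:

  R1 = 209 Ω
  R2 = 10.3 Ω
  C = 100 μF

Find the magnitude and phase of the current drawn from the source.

Step 1 — Angular frequency: ω = 2π·f = 2π·1220 = 7665 rad/s.
Step 2 — Component impedances:
  R1: Z = R = 209 Ω
  R2: Z = R = 10.3 Ω
  C: Z = 1/(jωC) = -j/(ω·C) = 0 - j1.305 Ω
Step 3 — Parallel branch: R2 || C = 1/(1/R2 + 1/C) = 0.1626 - j1.284 Ω.
Step 4 — Series with R1: Z_total = R1 + (R2 || C) = 209.2 - j1.284 Ω = 209.2∠-0.4° Ω.
Step 5 — Source phasor: V = 92.4∠24.2° V = 84.28 + j37.88 V.
Step 6 — Ohm's law: I = V / Z_total = (84.28 + j37.88) / (209.2 - j1.284) = 0.4018 + j0.1836 A.
Step 7 — Convert to polar: |I| = 0.4418 A, ∠I = 24.6°.

I = 0.4418∠24.6° A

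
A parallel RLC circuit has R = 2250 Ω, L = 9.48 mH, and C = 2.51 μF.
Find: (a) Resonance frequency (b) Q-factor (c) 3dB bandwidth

Step 1 — Resonance: ω₀ = 1/√(LC) = 1/√(0.00948·2.51e-06) = 6483 rad/s.
Step 2 — f₀ = ω₀/(2π) = 1032 Hz.
Step 3 — Parallel Q: Q = R/(ω₀L) = 2250/(6483·0.00948) = 36.61.
Step 4 — Bandwidth: Δω = ω₀/Q = 177.1 rad/s; BW = Δω/(2π) = 28.18 Hz.

(a) f₀ = 1032 Hz  (b) Q = 36.61  (c) BW = 28.18 Hz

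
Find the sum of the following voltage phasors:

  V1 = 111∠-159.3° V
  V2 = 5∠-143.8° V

Step 1 — Convert each phasor to rectangular form:
  V1 = 111·(cos(-159.3°) + j·sin(-159.3°)) = -103.8 - j39.24 V
  V2 = 5·(cos(-143.8°) + j·sin(-143.8°)) = -4.035 - j2.953 V
Step 2 — Sum components: V_total = -107.9 - j42.19 V.
Step 3 — Convert to polar: |V_total| = 115.8 V, ∠V_total = -158.6°.

V_total = 115.8∠-158.6° V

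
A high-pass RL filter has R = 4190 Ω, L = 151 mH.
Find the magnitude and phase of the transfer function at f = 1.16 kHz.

Step 1 — Angular frequency: ω = 2π·1160 = 7288 rad/s.
Step 2 — Transfer function: H(jω) = jωL/(R + jωL).
Step 3 — Numerator jωL = j·1101; denominator R + jωL = 4190 + j1101.
Step 4 — H = 0.06454 + j0.2457.
Step 5 — Magnitude: |H| = 0.254 (-11.9 dB); phase: φ = 75.3°.

|H| = 0.254 (-11.9 dB), φ = 75.3°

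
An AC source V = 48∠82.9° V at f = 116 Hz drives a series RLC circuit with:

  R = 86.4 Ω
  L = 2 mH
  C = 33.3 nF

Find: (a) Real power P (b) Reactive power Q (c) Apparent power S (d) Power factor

Step 1 — Angular frequency: ω = 2π·f = 2π·116 = 728.8 rad/s.
Step 2 — Component impedances:
  R: Z = R = 86.4 Ω
  L: Z = jωL = j·728.8·0.002 = 0 + j1.458 Ω
  C: Z = 1/(jωC) = -j/(ω·C) = 0 - j4.12e+04 Ω
Step 3 — Series combination: Z_total = R + L + C = 86.4 - j4.12e+04 Ω = 4.12e+04∠-89.9° Ω.
Step 4 — Source phasor: V = 48∠82.9° V = 5.933 + j47.63 V.
Step 5 — Current: I = V / Z = -0.001156 + j0.0001464 A = 0.001165∠172.8° A.
Step 6 — Complex power: S = V·I* = 0.0001173 - j0.05592 VA.
Step 7 — Real power: P = Re(S) = 0.0001173 W.
Step 8 — Reactive power: Q = Im(S) = -0.05592 VAR.
Step 9 — Apparent power: |S| = 0.05592 VA.
Step 10 — Power factor: PF = P/|S| = 0.002097 (leading).

(a) P = 0.0001173 W  (b) Q = -0.05592 VAR  (c) S = 0.05592 VA  (d) PF = 0.002097 (leading)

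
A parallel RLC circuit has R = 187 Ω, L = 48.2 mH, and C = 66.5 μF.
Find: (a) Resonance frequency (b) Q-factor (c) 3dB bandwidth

Step 1 — Resonance: ω₀ = 1/√(LC) = 1/√(0.0482·6.65e-05) = 558.6 rad/s.
Step 2 — f₀ = ω₀/(2π) = 88.9 Hz.
Step 3 — Parallel Q: Q = R/(ω₀L) = 187/(558.6·0.0482) = 6.946.
Step 4 — Bandwidth: Δω = ω₀/Q = 80.41 rad/s; BW = Δω/(2π) = 12.8 Hz.

(a) f₀ = 88.9 Hz  (b) Q = 6.946  (c) BW = 12.8 Hz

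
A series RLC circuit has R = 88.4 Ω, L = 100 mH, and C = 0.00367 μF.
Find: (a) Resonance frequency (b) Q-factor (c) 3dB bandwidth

Step 1 — Resonance condition Im(Z)=0 gives ω₀ = 1/√(LC).
Step 2 — ω₀ = 1/√(0.1·3.67e-09) = 5.22e+04 rad/s.
Step 3 — f₀ = ω₀/(2π) = 8308 Hz.
Step 4 — Series Q: Q = ω₀L/R = 5.22e+04·0.1/88.4 = 59.05.
Step 5 — 3dB bandwidth: Δω = ω₀/Q = 884 rad/s; BW = Δω/(2π) = 140.7 Hz.

(a) f₀ = 8308 Hz  (b) Q = 59.05  (c) BW = 140.7 Hz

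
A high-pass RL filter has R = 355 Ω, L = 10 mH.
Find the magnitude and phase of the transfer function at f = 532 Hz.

Step 1 — Angular frequency: ω = 2π·532 = 3343 rad/s.
Step 2 — Transfer function: H(jω) = jωL/(R + jωL).
Step 3 — Numerator jωL = j·33.43; denominator R + jωL = 355 + j33.43.
Step 4 — H = 0.008788 + j0.09333.
Step 5 — Magnitude: |H| = 0.09374 (-20.6 dB); phase: φ = 84.6°.

|H| = 0.09374 (-20.6 dB), φ = 84.6°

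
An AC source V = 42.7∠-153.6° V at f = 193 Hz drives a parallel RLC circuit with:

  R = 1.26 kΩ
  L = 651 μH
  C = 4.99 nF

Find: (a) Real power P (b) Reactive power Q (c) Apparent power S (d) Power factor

Step 1 — Angular frequency: ω = 2π·f = 2π·193 = 1213 rad/s.
Step 2 — Component impedances:
  R: Z = R = 1260 Ω
  L: Z = jωL = j·1213·0.000651 = 0 + j0.7894 Ω
  C: Z = 1/(jωC) = -j/(ω·C) = 0 - j1.653e+05 Ω
Step 3 — Parallel combination: 1/Z_total = 1/R + 1/L + 1/C; Z_total = 0.0004946 + j0.7894 Ω = 0.7894∠90.0° Ω.
Step 4 — Source phasor: V = 42.7∠-153.6° V = -38.25 - j18.99 V.
Step 5 — Current: I = V / Z = -24.08 + j48.43 A = 54.09∠116.4° A.
Step 6 — Complex power: S = V·I* = 1.447 + j2310 VA.
Step 7 — Real power: P = Re(S) = 1.447 W.
Step 8 — Reactive power: Q = Im(S) = 2310 VAR.
Step 9 — Apparent power: |S| = 2310 VA.
Step 10 — Power factor: PF = P/|S| = 0.0006265 (lagging).

(a) P = 1.447 W  (b) Q = 2310 VAR  (c) S = 2310 VA  (d) PF = 0.0006265 (lagging)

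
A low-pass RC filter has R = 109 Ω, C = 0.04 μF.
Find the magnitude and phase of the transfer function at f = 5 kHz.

Step 1 — Angular frequency: ω = 2π·5000 = 3.142e+04 rad/s.
Step 2 — Transfer function: H(jω) = 1/(1 + jωRC).
Step 3 — Denominator: 1 + jωRC = 1 + j·3.142e+04·109·4e-08 = 1 + j0.137.
Step 4 — H = 0.9816 - j0.1345.
Step 5 — Magnitude: |H| = 0.9907 (-0.1 dB); phase: φ = -7.8°.

|H| = 0.9907 (-0.1 dB), φ = -7.8°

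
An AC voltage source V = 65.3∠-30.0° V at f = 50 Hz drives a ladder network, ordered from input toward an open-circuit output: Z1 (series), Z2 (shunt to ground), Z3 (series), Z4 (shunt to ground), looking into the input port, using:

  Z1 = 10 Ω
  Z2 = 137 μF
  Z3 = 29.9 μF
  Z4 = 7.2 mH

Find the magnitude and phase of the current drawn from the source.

Step 1 — Angular frequency: ω = 2π·f = 2π·50 = 314.2 rad/s.
Step 2 — Component impedances:
  Z1: Z = R = 10 Ω
  Z2: Z = 1/(jωC) = -j/(ω·C) = 0 - j23.23 Ω
  Z3: Z = 1/(jωC) = -j/(ω·C) = 0 - j106.5 Ω
  Z4: Z = jωL = j·314.2·0.0072 = 0 + j2.262 Ω
Step 3 — Ladder network (open output): work backward from the far end, alternating series and parallel combinations. Z_in = 10 - j19 Ω = 21.47∠-62.2° Ω.
Step 4 — Source phasor: V = 65.3∠-30.0° V = 56.55 - j32.65 V.
Step 5 — Ohm's law: I = V / Z_total = (56.55 - j32.65) / (10 - j19) = 2.573 + j1.623 A.
Step 6 — Convert to polar: |I| = 3.042 A, ∠I = 32.2°.

I = 3.042∠32.2° A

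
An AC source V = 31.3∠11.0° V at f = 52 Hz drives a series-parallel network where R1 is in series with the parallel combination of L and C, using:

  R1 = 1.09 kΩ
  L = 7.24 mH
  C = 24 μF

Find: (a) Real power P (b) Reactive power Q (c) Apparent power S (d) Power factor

Step 1 — Angular frequency: ω = 2π·f = 2π·52 = 326.7 rad/s.
Step 2 — Component impedances:
  R1: Z = R = 1090 Ω
  L: Z = jωL = j·326.7·0.00724 = 0 + j2.365 Ω
  C: Z = 1/(jωC) = -j/(ω·C) = 0 - j127.5 Ω
Step 3 — Parallel branch: L || C = 1/(1/L + 1/C) = 0 + j2.41 Ω.
Step 4 — Series with R1: Z_total = R1 + (L || C) = 1090 + j2.41 Ω = 1090∠0.1° Ω.
Step 5 — Source phasor: V = 31.3∠11.0° V = 30.72 + j5.972 V.
Step 6 — Current: I = V / Z = 0.0282 + j0.005417 A = 0.02872∠10.9° A.
Step 7 — Complex power: S = V·I* = 0.8988 + j0.001987 VA.
Step 8 — Real power: P = Re(S) = 0.8988 W.
Step 9 — Reactive power: Q = Im(S) = 0.001987 VAR.
Step 10 — Apparent power: |S| = 0.8988 VA.
Step 11 — Power factor: PF = P/|S| = 1 (lagging).

(a) P = 0.8988 W  (b) Q = 0.001987 VAR  (c) S = 0.8988 VA  (d) PF = 1 (lagging)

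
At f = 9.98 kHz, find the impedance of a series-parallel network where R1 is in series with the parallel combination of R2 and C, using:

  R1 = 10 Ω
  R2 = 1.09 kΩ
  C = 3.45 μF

Step 1 — Angular frequency: ω = 2π·f = 2π·9980 = 6.271e+04 rad/s.
Step 2 — Component impedances:
  R1: Z = R = 10 Ω
  R2: Z = R = 1090 Ω
  C: Z = 1/(jωC) = -j/(ω·C) = 0 - j4.622 Ω
Step 3 — Parallel branch: R2 || C = 1/(1/R2 + 1/C) = 0.0196 - j4.622 Ω.
Step 4 — Series with R1: Z_total = R1 + (R2 || C) = 10.02 - j4.622 Ω = 11.03∠-24.8° Ω.

Z = 10.02 - j4.622 Ω = 11.03∠-24.8° Ω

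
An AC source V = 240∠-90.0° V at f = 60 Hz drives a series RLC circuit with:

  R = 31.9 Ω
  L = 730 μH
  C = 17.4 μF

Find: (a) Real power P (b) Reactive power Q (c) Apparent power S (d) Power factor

Step 1 — Angular frequency: ω = 2π·f = 2π·60 = 377 rad/s.
Step 2 — Component impedances:
  R: Z = R = 31.9 Ω
  L: Z = jωL = j·377·0.00073 = 0 + j0.2752 Ω
  C: Z = 1/(jωC) = -j/(ω·C) = 0 - j152.4 Ω
Step 3 — Series combination: Z_total = R + L + C = 31.9 - j152.2 Ω = 155.5∠-78.2° Ω.
Step 4 — Source phasor: V = 240∠-90.0° V = 0 - j240 V.
Step 5 — Current: I = V / Z = 1.511 - j0.3167 A = 1.544∠-11.8° A.
Step 6 — Complex power: S = V·I* = 76.01 - j362.6 VA.
Step 7 — Real power: P = Re(S) = 76.01 W.
Step 8 — Reactive power: Q = Im(S) = -362.6 VAR.
Step 9 — Apparent power: |S| = 370.5 VA.
Step 10 — Power factor: PF = P/|S| = 0.2052 (leading).

(a) P = 76.01 W  (b) Q = -362.6 VAR  (c) S = 370.5 VA  (d) PF = 0.2052 (leading)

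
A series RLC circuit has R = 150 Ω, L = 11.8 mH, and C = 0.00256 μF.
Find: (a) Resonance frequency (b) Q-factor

Step 1 — Resonance condition Im(Z)=0 gives ω₀ = 1/√(LC).
Step 2 — ω₀ = 1/√(0.0118·2.56e-09) = 1.819e+05 rad/s.
Step 3 — f₀ = ω₀/(2π) = 2.896e+04 Hz.
Step 4 — Series Q: Q = ω₀L/R = 1.819e+05·0.0118/150 = 14.31.

(a) f₀ = 2.896e+04 Hz  (b) Q = 14.31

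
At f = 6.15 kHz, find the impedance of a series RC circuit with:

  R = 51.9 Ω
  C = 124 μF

Step 1 — Angular frequency: ω = 2π·f = 2π·6150 = 3.864e+04 rad/s.
Step 2 — Component impedances:
  R: Z = R = 51.9 Ω
  C: Z = 1/(jωC) = -j/(ω·C) = 0 - j0.2087 Ω
Step 3 — Series combination: Z_total = R + C = 51.9 - j0.2087 Ω = 51.9∠-0.2° Ω.

Z = 51.9 - j0.2087 Ω = 51.9∠-0.2° Ω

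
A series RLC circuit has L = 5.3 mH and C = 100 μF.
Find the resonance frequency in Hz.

Step 1 — Resonance condition Im(Z)=0 gives ω₀ = 1/√(LC).
Step 2 — ω₀ = 1/√(0.0053·0.0001) = 1374 rad/s.
Step 3 — f₀ = ω₀/(2π) = 218.6 Hz.

f₀ = 218.6 Hz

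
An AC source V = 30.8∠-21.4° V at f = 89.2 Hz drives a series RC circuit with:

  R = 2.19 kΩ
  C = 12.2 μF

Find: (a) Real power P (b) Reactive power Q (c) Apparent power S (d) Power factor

Step 1 — Angular frequency: ω = 2π·f = 2π·89.2 = 560.5 rad/s.
Step 2 — Component impedances:
  R: Z = R = 2190 Ω
  C: Z = 1/(jωC) = -j/(ω·C) = 0 - j146.2 Ω
Step 3 — Series combination: Z_total = R + C = 2190 - j146.2 Ω = 2195∠-3.8° Ω.
Step 4 — Source phasor: V = 30.8∠-21.4° V = 28.68 - j11.24 V.
Step 5 — Current: I = V / Z = 0.01338 - j0.004238 A = 0.01403∠-17.6° A.
Step 6 — Complex power: S = V·I* = 0.4312 - j0.0288 VA.
Step 7 — Real power: P = Re(S) = 0.4312 W.
Step 8 — Reactive power: Q = Im(S) = -0.0288 VAR.
Step 9 — Apparent power: |S| = 0.4322 VA.
Step 10 — Power factor: PF = P/|S| = 0.9978 (leading).

(a) P = 0.4312 W  (b) Q = -0.0288 VAR  (c) S = 0.4322 VA  (d) PF = 0.9978 (leading)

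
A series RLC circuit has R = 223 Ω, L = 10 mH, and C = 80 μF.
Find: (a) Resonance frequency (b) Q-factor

Step 1 — Resonance condition Im(Z)=0 gives ω₀ = 1/√(LC).
Step 2 — ω₀ = 1/√(0.01·8e-05) = 1118 rad/s.
Step 3 — f₀ = ω₀/(2π) = 177.9 Hz.
Step 4 — Series Q: Q = ω₀L/R = 1118·0.01/223 = 0.05014.

(a) f₀ = 177.9 Hz  (b) Q = 0.05014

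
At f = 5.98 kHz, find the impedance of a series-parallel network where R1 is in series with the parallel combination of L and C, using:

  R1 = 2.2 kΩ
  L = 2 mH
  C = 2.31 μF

Step 1 — Angular frequency: ω = 2π·f = 2π·5980 = 3.757e+04 rad/s.
Step 2 — Component impedances:
  R1: Z = R = 2200 Ω
  L: Z = jωL = j·3.757e+04·0.002 = 0 + j75.15 Ω
  C: Z = 1/(jωC) = -j/(ω·C) = 0 - j11.52 Ω
Step 3 — Parallel branch: L || C = 1/(1/L + 1/C) = 0 - j13.61 Ω.
Step 4 — Series with R1: Z_total = R1 + (L || C) = 2200 - j13.61 Ω = 2200∠-0.4° Ω.

Z = 2200 - j13.61 Ω = 2200∠-0.4° Ω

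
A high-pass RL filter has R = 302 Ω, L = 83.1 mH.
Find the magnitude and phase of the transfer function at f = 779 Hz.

Step 1 — Angular frequency: ω = 2π·779 = 4895 rad/s.
Step 2 — Transfer function: H(jω) = jωL/(R + jωL).
Step 3 — Numerator jωL = j·406.7; denominator R + jωL = 302 + j406.7.
Step 4 — H = 0.6446 + j0.4786.
Step 5 — Magnitude: |H| = 0.8029 (-1.9 dB); phase: φ = 36.6°.

|H| = 0.8029 (-1.9 dB), φ = 36.6°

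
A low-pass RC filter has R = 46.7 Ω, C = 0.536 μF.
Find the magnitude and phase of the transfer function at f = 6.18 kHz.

Step 1 — Angular frequency: ω = 2π·6180 = 3.883e+04 rad/s.
Step 2 — Transfer function: H(jω) = 1/(1 + jωRC).
Step 3 — Denominator: 1 + jωRC = 1 + j·3.883e+04·46.7·5.36e-07 = 1 + j0.972.
Step 4 — H = 0.5142 - j0.4998.
Step 5 — Magnitude: |H| = 0.7171 (-2.9 dB); phase: φ = -44.2°.

|H| = 0.7171 (-2.9 dB), φ = -44.2°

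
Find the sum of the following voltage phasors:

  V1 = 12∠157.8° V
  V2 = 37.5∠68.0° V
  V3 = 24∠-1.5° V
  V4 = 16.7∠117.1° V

Step 1 — Convert each phasor to rectangular form:
  V1 = 12·(cos(157.8°) + j·sin(157.8°)) = -11.11 + j4.534 V
  V2 = 37.5·(cos(68.0°) + j·sin(68.0°)) = 14.05 + j34.77 V
  V3 = 24·(cos(-1.5°) + j·sin(-1.5°)) = 23.99 - j0.6282 V
  V4 = 16.7·(cos(117.1°) + j·sin(117.1°)) = -7.608 + j14.87 V
Step 2 — Sum components: V_total = 19.32 + j53.54 V.
Step 3 — Convert to polar: |V_total| = 56.92 V, ∠V_total = 70.2°.

V_total = 56.92∠70.2° V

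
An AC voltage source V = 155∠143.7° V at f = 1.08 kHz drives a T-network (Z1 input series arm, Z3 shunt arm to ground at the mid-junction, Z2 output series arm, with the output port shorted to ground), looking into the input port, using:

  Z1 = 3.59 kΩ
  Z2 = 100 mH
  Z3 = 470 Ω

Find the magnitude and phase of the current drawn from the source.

Step 1 — Angular frequency: ω = 2π·f = 2π·1080 = 6786 rad/s.
Step 2 — Component impedances:
  Z1: Z = R = 3590 Ω
  Z2: Z = jωL = j·6786·0.1 = 0 + j678.6 Ω
  Z3: Z = R = 470 Ω
Step 3 — With the output port shorted to ground, the output series arm Z2 runs from the junction to ground; the shunt arm Z3 also runs from the junction to ground. They appear in parallel: Z3 || Z2 = 317.6 + j220 Ω.
Step 4 — Series with input arm Z1: Z_in = Z1 + (Z3 || Z2) = 3908 + j220 Ω = 3914∠3.2° Ω.
Step 5 — Source phasor: V = 155∠143.7° V = -124.9 + j91.76 V.
Step 6 — Ohm's law: I = V / Z_total = (-124.9 + j91.76) / (3908 + j220) = -0.03055 + j0.0252 A.
Step 7 — Convert to polar: |I| = 0.0396 A, ∠I = 140.5°.

I = 0.0396∠140.5° A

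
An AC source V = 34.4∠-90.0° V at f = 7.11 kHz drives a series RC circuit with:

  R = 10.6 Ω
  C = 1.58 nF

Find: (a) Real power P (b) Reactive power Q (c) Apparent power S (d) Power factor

Step 1 — Angular frequency: ω = 2π·f = 2π·7110 = 4.467e+04 rad/s.
Step 2 — Component impedances:
  R: Z = R = 10.6 Ω
  C: Z = 1/(jωC) = -j/(ω·C) = 0 - j1.417e+04 Ω
Step 3 — Series combination: Z_total = R + C = 10.6 - j1.417e+04 Ω = 1.417e+04∠-90.0° Ω.
Step 4 — Source phasor: V = 34.4∠-90.0° V = 0 - j34.4 V.
Step 5 — Current: I = V / Z = 0.002428 - j1.817e-06 A = 0.002428∠-0.0° A.
Step 6 — Complex power: S = V·I* = 6.249e-05 - j0.08353 VA.
Step 7 — Real power: P = Re(S) = 6.249e-05 W.
Step 8 — Reactive power: Q = Im(S) = -0.08353 VAR.
Step 9 — Apparent power: |S| = 0.08353 VA.
Step 10 — Power factor: PF = P/|S| = 0.0007482 (leading).

(a) P = 6.249e-05 W  (b) Q = -0.08353 VAR  (c) S = 0.08353 VA  (d) PF = 0.0007482 (leading)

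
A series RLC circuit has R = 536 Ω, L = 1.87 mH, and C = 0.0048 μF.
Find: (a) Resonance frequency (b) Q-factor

Step 1 — Resonance condition Im(Z)=0 gives ω₀ = 1/√(LC).
Step 2 — ω₀ = 1/√(0.00187·4.8e-09) = 3.338e+05 rad/s.
Step 3 — f₀ = ω₀/(2π) = 5.312e+04 Hz.
Step 4 — Series Q: Q = ω₀L/R = 3.338e+05·0.00187/536 = 1.164.

(a) f₀ = 5.312e+04 Hz  (b) Q = 1.164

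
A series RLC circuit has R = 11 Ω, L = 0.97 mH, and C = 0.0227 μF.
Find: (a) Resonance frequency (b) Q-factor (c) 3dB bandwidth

Step 1 — Resonance: ω₀ = 1/√(LC) = 1/√(0.00097·2.27e-08) = 2.131e+05 rad/s.
Step 2 — f₀ = ω₀/(2π) = 3.392e+04 Hz.
Step 3 — Series Q: Q = ω₀L/R = 2.131e+05·0.00097/11 = 18.79.
Step 4 — Bandwidth: Δω = ω₀/Q = 1.134e+04 rad/s; BW = Δω/(2π) = 1805 Hz.

(a) f₀ = 3.392e+04 Hz  (b) Q = 18.79  (c) BW = 1805 Hz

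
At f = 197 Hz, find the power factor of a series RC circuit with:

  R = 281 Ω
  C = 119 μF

Step 1 — Angular frequency: ω = 2π·f = 2π·197 = 1238 rad/s.
Step 2 — Component impedances:
  R: Z = R = 281 Ω
  C: Z = 1/(jωC) = -j/(ω·C) = 0 - j6.789 Ω
Step 3 — Series combination: Z_total = R + C = 281 - j6.789 Ω = 281.1∠-1.4° Ω.
Step 4 — Power factor: PF = cos(φ) = Re(Z)/|Z| = 281/281.08 = 0.9997.
Step 5 — Type: Im(Z) = -6.789 ⇒ leading (phase φ = -1.4°).

PF = 0.9997 (leading, φ = -1.4°)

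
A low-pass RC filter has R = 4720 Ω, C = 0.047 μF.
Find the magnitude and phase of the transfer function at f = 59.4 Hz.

Step 1 — Angular frequency: ω = 2π·59.4 = 373.2 rad/s.
Step 2 — Transfer function: H(jω) = 1/(1 + jωRC).
Step 3 — Denominator: 1 + jωRC = 1 + j·373.2·4720·4.7e-08 = 1 + j0.0828.
Step 4 — H = 0.9932 - j0.08223.
Step 5 — Magnitude: |H| = 0.9966 (-0.0 dB); phase: φ = -4.7°.

|H| = 0.9966 (-0.0 dB), φ = -4.7°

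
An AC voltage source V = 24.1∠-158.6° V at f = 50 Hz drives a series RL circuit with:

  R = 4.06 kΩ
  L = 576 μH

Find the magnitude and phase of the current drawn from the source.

Step 1 — Angular frequency: ω = 2π·f = 2π·50 = 314.2 rad/s.
Step 2 — Component impedances:
  R: Z = R = 4060 Ω
  L: Z = jωL = j·314.2·0.000576 = 0 + j0.181 Ω
Step 3 — Series combination: Z_total = R + L = 4060 + j0.181 Ω = 4060∠0.0° Ω.
Step 4 — Source phasor: V = 24.1∠-158.6° V = -22.44 - j8.794 V.
Step 5 — Ohm's law: I = V / Z_total = (-22.44 - j8.794) / (4060 + j0.181) = -0.005527 - j0.002166 A.
Step 6 — Convert to polar: |I| = 0.005936 A, ∠I = -158.6°.

I = 0.005936∠-158.6° A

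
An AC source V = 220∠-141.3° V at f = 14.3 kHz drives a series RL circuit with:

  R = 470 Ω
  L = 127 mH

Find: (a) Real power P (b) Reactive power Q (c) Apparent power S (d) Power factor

Step 1 — Angular frequency: ω = 2π·f = 2π·1.43e+04 = 8.985e+04 rad/s.
Step 2 — Component impedances:
  R: Z = R = 470 Ω
  L: Z = jωL = j·8.985e+04·0.127 = 0 + j1.141e+04 Ω
Step 3 — Series combination: Z_total = R + L = 470 + j1.141e+04 Ω = 1.142e+04∠87.6° Ω.
Step 4 — Source phasor: V = 220∠-141.3° V = -171.7 - j137.6 V.
Step 5 — Current: I = V / Z = -0.01265 + j0.01453 A = 0.01926∠131.1° A.
Step 6 — Complex power: S = V·I* = 0.1744 + j4.234 VA.
Step 7 — Real power: P = Re(S) = 0.1744 W.
Step 8 — Reactive power: Q = Im(S) = 4.234 VAR.
Step 9 — Apparent power: |S| = 4.238 VA.
Step 10 — Power factor: PF = P/|S| = 0.04115 (lagging).

(a) P = 0.1744 W  (b) Q = 4.234 VAR  (c) S = 4.238 VA  (d) PF = 0.04115 (lagging)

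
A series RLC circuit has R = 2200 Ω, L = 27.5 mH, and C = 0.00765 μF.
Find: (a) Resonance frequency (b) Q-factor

Step 1 — Resonance condition Im(Z)=0 gives ω₀ = 1/√(LC).
Step 2 — ω₀ = 1/√(0.0275·7.65e-09) = 6.895e+04 rad/s.
Step 3 — f₀ = ω₀/(2π) = 1.097e+04 Hz.
Step 4 — Series Q: Q = ω₀L/R = 6.895e+04·0.0275/2200 = 0.8618.

(a) f₀ = 1.097e+04 Hz  (b) Q = 0.8618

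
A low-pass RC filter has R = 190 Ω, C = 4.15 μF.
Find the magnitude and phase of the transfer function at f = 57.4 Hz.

Step 1 — Angular frequency: ω = 2π·57.4 = 360.7 rad/s.
Step 2 — Transfer function: H(jω) = 1/(1 + jωRC).
Step 3 — Denominator: 1 + jωRC = 1 + j·360.7·190·4.15e-06 = 1 + j0.2844.
Step 4 — H = 0.9252 - j0.2631.
Step 5 — Magnitude: |H| = 0.9619 (-0.3 dB); phase: φ = -15.9°.

|H| = 0.9619 (-0.3 dB), φ = -15.9°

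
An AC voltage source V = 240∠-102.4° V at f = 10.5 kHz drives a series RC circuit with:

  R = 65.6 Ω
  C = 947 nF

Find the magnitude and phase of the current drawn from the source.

Step 1 — Angular frequency: ω = 2π·f = 2π·1.05e+04 = 6.597e+04 rad/s.
Step 2 — Component impedances:
  R: Z = R = 65.6 Ω
  C: Z = 1/(jωC) = -j/(ω·C) = 0 - j16.01 Ω
Step 3 — Series combination: Z_total = R + C = 65.6 - j16.01 Ω = 67.52∠-13.7° Ω.
Step 4 — Source phasor: V = 240∠-102.4° V = -51.54 - j234.4 V.
Step 5 — Ohm's law: I = V / Z_total = (-51.54 - j234.4) / (65.6 - j16.01) = 0.08137 - j3.553 A.
Step 6 — Convert to polar: |I| = 3.554 A, ∠I = -88.7°.

I = 3.554∠-88.7° A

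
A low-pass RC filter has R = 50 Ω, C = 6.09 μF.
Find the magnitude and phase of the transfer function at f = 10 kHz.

Step 1 — Angular frequency: ω = 2π·1e+04 = 6.283e+04 rad/s.
Step 2 — Transfer function: H(jω) = 1/(1 + jωRC).
Step 3 — Denominator: 1 + jωRC = 1 + j·6.283e+04·50·6.09e-06 = 1 + j19.13.
Step 4 — H = 0.002724 - j0.05213.
Step 5 — Magnitude: |H| = 0.0522 (-25.6 dB); phase: φ = -87.0°.

|H| = 0.0522 (-25.6 dB), φ = -87.0°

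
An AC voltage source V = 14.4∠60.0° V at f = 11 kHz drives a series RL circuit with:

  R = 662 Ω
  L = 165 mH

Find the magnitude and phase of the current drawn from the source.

Step 1 — Angular frequency: ω = 2π·f = 2π·1.1e+04 = 6.912e+04 rad/s.
Step 2 — Component impedances:
  R: Z = R = 662 Ω
  L: Z = jωL = j·6.912e+04·0.165 = 0 + j1.14e+04 Ω
Step 3 — Series combination: Z_total = R + L = 662 + j1.14e+04 Ω = 1.142e+04∠86.7° Ω.
Step 4 — Source phasor: V = 14.4∠60.0° V = 7.2 + j12.47 V.
Step 5 — Ohm's law: I = V / Z_total = (7.2 + j12.47) / (662 + j1.14e+04) = 0.001126 - j0.000566 A.
Step 6 — Convert to polar: |I| = 0.001261 A, ∠I = -26.7°.

I = 0.001261∠-26.7° A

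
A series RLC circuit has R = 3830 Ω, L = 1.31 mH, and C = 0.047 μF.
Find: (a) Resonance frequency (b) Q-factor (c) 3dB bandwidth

Step 1 — Resonance condition Im(Z)=0 gives ω₀ = 1/√(LC).
Step 2 — ω₀ = 1/√(0.00131·4.7e-08) = 1.274e+05 rad/s.
Step 3 — f₀ = ω₀/(2π) = 2.028e+04 Hz.
Step 4 — Series Q: Q = ω₀L/R = 1.274e+05·0.00131/3830 = 0.04359.
Step 5 — 3dB bandwidth: Δω = ω₀/Q = 2.924e+06 rad/s; BW = Δω/(2π) = 4.653e+05 Hz.

(a) f₀ = 2.028e+04 Hz  (b) Q = 0.04359  (c) BW = 4.653e+05 Hz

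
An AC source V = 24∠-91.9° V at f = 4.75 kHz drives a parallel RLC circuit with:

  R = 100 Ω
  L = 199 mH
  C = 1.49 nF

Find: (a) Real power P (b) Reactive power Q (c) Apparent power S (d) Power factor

Step 1 — Angular frequency: ω = 2π·f = 2π·4750 = 2.985e+04 rad/s.
Step 2 — Component impedances:
  R: Z = R = 100 Ω
  L: Z = jωL = j·2.985e+04·0.199 = 0 + j5939 Ω
  C: Z = 1/(jωC) = -j/(ω·C) = 0 - j2.249e+04 Ω
Step 3 — Parallel combination: 1/Z_total = 1/R + 1/L + 1/C; Z_total = 99.98 + j1.239 Ω = 99.99∠0.7° Ω.
Step 4 — Source phasor: V = 24∠-91.9° V = -0.7957 - j23.99 V.
Step 5 — Current: I = V / Z = -0.01093 - j0.2398 A = 0.24∠-92.6° A.
Step 6 — Complex power: S = V·I* = 5.76 + j0.07137 VA.
Step 7 — Real power: P = Re(S) = 5.76 W.
Step 8 — Reactive power: Q = Im(S) = 0.07137 VAR.
Step 9 — Apparent power: |S| = 5.76 VA.
Step 10 — Power factor: PF = P/|S| = 0.9999 (lagging).

(a) P = 5.76 W  (b) Q = 0.07137 VAR  (c) S = 5.76 VA  (d) PF = 0.9999 (lagging)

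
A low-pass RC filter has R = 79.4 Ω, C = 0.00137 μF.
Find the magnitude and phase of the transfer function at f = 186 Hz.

Step 1 — Angular frequency: ω = 2π·186 = 1169 rad/s.
Step 2 — Transfer function: H(jω) = 1/(1 + jωRC).
Step 3 — Denominator: 1 + jωRC = 1 + j·1169·79.4·1.37e-09 = 1 + j0.0001271.
Step 4 — H = 1 - j0.0001271.
Step 5 — Magnitude: |H| = 1 (-0.0 dB); phase: φ = -0.0°.

|H| = 1 (-0.0 dB), φ = -0.0°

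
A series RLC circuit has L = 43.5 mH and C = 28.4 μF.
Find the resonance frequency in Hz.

Step 1 — Resonance condition Im(Z)=0 gives ω₀ = 1/√(LC).
Step 2 — ω₀ = 1/√(0.0435·2.84e-05) = 899.7 rad/s.
Step 3 — f₀ = ω₀/(2π) = 143.2 Hz.

f₀ = 143.2 Hz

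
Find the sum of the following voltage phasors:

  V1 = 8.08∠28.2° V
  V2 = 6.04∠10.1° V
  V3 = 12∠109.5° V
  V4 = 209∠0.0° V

Step 1 — Convert each phasor to rectangular form:
  V1 = 8.08·(cos(28.2°) + j·sin(28.2°)) = 7.121 + j3.818 V
  V2 = 6.04·(cos(10.1°) + j·sin(10.1°)) = 5.946 + j1.059 V
  V3 = 12·(cos(109.5°) + j·sin(109.5°)) = -4.006 + j11.31 V
  V4 = 209·(cos(0.0°) + j·sin(0.0°)) = 209 V
Step 2 — Sum components: V_total = 218.1 + j16.19 V.
Step 3 — Convert to polar: |V_total| = 218.7 V, ∠V_total = 4.2°.

V_total = 218.7∠4.2° V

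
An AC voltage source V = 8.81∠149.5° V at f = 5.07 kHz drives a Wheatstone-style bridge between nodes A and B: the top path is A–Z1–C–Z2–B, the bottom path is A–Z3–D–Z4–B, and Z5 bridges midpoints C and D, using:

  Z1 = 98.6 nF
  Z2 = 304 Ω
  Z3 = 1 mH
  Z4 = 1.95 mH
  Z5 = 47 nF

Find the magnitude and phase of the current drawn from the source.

Step 1 — Angular frequency: ω = 2π·f = 2π·5070 = 3.186e+04 rad/s.
Step 2 — Component impedances:
  Z1: Z = 1/(jωC) = -j/(ω·C) = 0 - j318.4 Ω
  Z2: Z = R = 304 Ω
  Z3: Z = jωL = j·3.186e+04·0.001 = 0 + j31.86 Ω
  Z4: Z = jωL = j·3.186e+04·0.00195 = 0 + j62.12 Ω
  Z5: Z = 1/(jωC) = -j/(ω·C) = 0 - j667.9 Ω
Step 3 — Bridge requires nodal analysis (the Z5 bridge couples midpoints C and D, so the two paths cannot be reduced to a simple series/parallel combination). Setting node B to ground and injecting 1 A at node A, the 3-node admittance system at A, C, D solves to V_A = Z_AB = 19.42 + j103.9 Ω = 105.7∠79.4° Ω.
Step 4 — Source phasor: V = 8.81∠149.5° V = -7.591 + j4.471 V.
Step 5 — Ohm's law: I = V / Z_total = (-7.591 + j4.471) / (19.42 + j103.9) = 0.0284 + j0.07838 A.
Step 6 — Convert to polar: |I| = 0.08337 A, ∠I = 70.1°.

I = 0.08337∠70.1° A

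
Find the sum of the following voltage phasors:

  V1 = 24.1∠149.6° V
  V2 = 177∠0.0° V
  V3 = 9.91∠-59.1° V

Step 1 — Convert each phasor to rectangular form:
  V1 = 24.1·(cos(149.6°) + j·sin(149.6°)) = -20.79 + j12.2 V
  V2 = 177·(cos(0.0°) + j·sin(0.0°)) = 177 V
  V3 = 9.91·(cos(-59.1°) + j·sin(-59.1°)) = 5.089 - j8.503 V
Step 2 — Sum components: V_total = 161.3 + j3.692 V.
Step 3 — Convert to polar: |V_total| = 161.3 V, ∠V_total = 1.3°.

V_total = 161.3∠1.3° V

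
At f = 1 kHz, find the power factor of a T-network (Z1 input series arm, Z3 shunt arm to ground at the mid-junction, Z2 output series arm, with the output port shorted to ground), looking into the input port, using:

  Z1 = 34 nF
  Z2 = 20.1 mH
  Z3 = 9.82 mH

Step 1 — Angular frequency: ω = 2π·f = 2π·1000 = 6283 rad/s.
Step 2 — Component impedances:
  Z1: Z = 1/(jωC) = -j/(ω·C) = 0 - j4681 Ω
  Z2: Z = jωL = j·6283·0.0201 = 0 + j126.3 Ω
  Z3: Z = jωL = j·6283·0.00982 = 0 + j61.7 Ω
Step 3 — With the output port shorted to ground, the output series arm Z2 runs from the junction to ground; the shunt arm Z3 also runs from the junction to ground. They appear in parallel: Z3 || Z2 = 0 + j41.45 Ω.
Step 4 — Series with input arm Z1: Z_in = Z1 + (Z3 || Z2) = 0 - j4640 Ω = 4640∠-90.0° Ω.
Step 5 — Power factor: PF = cos(φ) = Re(Z)/|Z| = 0/4640 = 0.
Step 6 — Type: Im(Z) = -4640 ⇒ leading (phase φ = -90.0°).

PF = 0 (leading, φ = -90.0°)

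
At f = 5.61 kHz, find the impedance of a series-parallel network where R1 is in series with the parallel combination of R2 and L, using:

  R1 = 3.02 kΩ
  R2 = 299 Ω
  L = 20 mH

Step 1 — Angular frequency: ω = 2π·f = 2π·5610 = 3.525e+04 rad/s.
Step 2 — Component impedances:
  R1: Z = R = 3020 Ω
  R2: Z = R = 299 Ω
  L: Z = jωL = j·3.525e+04·0.02 = 0 + j705 Ω
Step 3 — Parallel branch: R2 || L = 1/(1/R2 + 1/L) = 253.4 + j107.5 Ω.
Step 4 — Series with R1: Z_total = R1 + (R2 || L) = 3273 + j107.5 Ω = 3275∠1.9° Ω.

Z = 3273 + j107.5 Ω = 3275∠1.9° Ω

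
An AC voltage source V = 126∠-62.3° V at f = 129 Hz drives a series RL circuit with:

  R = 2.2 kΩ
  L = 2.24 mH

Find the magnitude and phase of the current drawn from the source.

Step 1 — Angular frequency: ω = 2π·f = 2π·129 = 810.5 rad/s.
Step 2 — Component impedances:
  R: Z = R = 2200 Ω
  L: Z = jωL = j·810.5·0.00224 = 0 + j1.816 Ω
Step 3 — Series combination: Z_total = R + L = 2200 + j1.816 Ω = 2200∠0.0° Ω.
Step 4 — Source phasor: V = 126∠-62.3° V = 58.57 - j111.6 V.
Step 5 — Ohm's law: I = V / Z_total = (58.57 - j111.6) / (2200 + j1.816) = 0.02658 - j0.05073 A.
Step 6 — Convert to polar: |I| = 0.05727 A, ∠I = -62.3°.

I = 0.05727∠-62.3° A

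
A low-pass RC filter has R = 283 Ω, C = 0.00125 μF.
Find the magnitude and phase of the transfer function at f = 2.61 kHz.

Step 1 — Angular frequency: ω = 2π·2610 = 1.64e+04 rad/s.
Step 2 — Transfer function: H(jω) = 1/(1 + jωRC).
Step 3 — Denominator: 1 + jωRC = 1 + j·1.64e+04·283·1.25e-09 = 1 + j0.005801.
Step 4 — H = 1 - j0.005801.
Step 5 — Magnitude: |H| = 1 (-0.0 dB); phase: φ = -0.3°.

|H| = 1 (-0.0 dB), φ = -0.3°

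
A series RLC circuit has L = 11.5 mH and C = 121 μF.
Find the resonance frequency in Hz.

Step 1 — Resonance condition Im(Z)=0 gives ω₀ = 1/√(LC).
Step 2 — ω₀ = 1/√(0.0115·0.000121) = 847.7 rad/s.
Step 3 — f₀ = ω₀/(2π) = 134.9 Hz.

f₀ = 134.9 Hz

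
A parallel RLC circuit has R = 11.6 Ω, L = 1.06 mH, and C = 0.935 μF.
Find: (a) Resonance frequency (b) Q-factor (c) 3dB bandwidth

Step 1 — Resonance: ω₀ = 1/√(LC) = 1/√(0.00106·9.35e-07) = 3.176e+04 rad/s.
Step 2 — f₀ = ω₀/(2π) = 5055 Hz.
Step 3 — Parallel Q: Q = R/(ω₀L) = 11.6/(3.176e+04·0.00106) = 0.3445.
Step 4 — Bandwidth: Δω = ω₀/Q = 9.22e+04 rad/s; BW = Δω/(2π) = 1.467e+04 Hz.

(a) f₀ = 5055 Hz  (b) Q = 0.3445  (c) BW = 1.467e+04 Hz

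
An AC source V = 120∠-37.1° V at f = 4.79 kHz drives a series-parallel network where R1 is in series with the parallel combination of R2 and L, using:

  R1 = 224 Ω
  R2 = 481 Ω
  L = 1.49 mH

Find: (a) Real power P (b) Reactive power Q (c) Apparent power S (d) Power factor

Step 1 — Angular frequency: ω = 2π·f = 2π·4790 = 3.01e+04 rad/s.
Step 2 — Component impedances:
  R1: Z = R = 224 Ω
  R2: Z = R = 481 Ω
  L: Z = jωL = j·3.01e+04·0.00149 = 0 + j44.84 Ω
Step 3 — Parallel branch: R2 || L = 1/(1/R2 + 1/L) = 4.145 + j44.46 Ω.
Step 4 — Series with R1: Z_total = R1 + (R2 || L) = 228.1 + j44.46 Ω = 232.4∠11.0° Ω.
Step 5 — Source phasor: V = 120∠-37.1° V = 95.71 - j72.38 V.
Step 6 — Current: I = V / Z = 0.3446 - j0.3844 A = 0.5163∠-48.1° A.
Step 7 — Complex power: S = V·I* = 60.81 + j11.85 VA.
Step 8 — Real power: P = Re(S) = 60.81 W.
Step 9 — Reactive power: Q = Im(S) = 11.85 VAR.
Step 10 — Apparent power: |S| = 61.95 VA.
Step 11 — Power factor: PF = P/|S| = 0.9815 (lagging).

(a) P = 60.81 W  (b) Q = 11.85 VAR  (c) S = 61.95 VA  (d) PF = 0.9815 (lagging)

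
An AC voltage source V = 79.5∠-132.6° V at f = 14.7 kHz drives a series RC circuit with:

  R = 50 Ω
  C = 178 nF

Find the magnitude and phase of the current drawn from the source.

Step 1 — Angular frequency: ω = 2π·f = 2π·1.47e+04 = 9.236e+04 rad/s.
Step 2 — Component impedances:
  R: Z = R = 50 Ω
  C: Z = 1/(jωC) = -j/(ω·C) = 0 - j60.83 Ω
Step 3 — Series combination: Z_total = R + C = 50 - j60.83 Ω = 78.74∠-50.6° Ω.
Step 4 — Source phasor: V = 79.5∠-132.6° V = -53.81 - j58.52 V.
Step 5 — Ohm's law: I = V / Z_total = (-53.81 - j58.52) / (50 - j60.83) = 0.1401 - j0.9999 A.
Step 6 — Convert to polar: |I| = 1.01 A, ∠I = -82.0°.

I = 1.01∠-82.0° A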